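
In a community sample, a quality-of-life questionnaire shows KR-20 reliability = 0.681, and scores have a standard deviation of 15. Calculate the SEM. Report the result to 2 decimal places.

SEM = 15.000 × √(1 − 0.681) = 15.000 × √0.319 ≃ 15.000 × 0.565 ≃ 8.472

8.47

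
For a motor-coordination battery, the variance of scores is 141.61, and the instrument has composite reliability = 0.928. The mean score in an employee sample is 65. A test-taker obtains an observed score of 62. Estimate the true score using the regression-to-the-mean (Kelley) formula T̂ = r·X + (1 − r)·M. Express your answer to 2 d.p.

62.22

Estimated true score = 0.92800*62 + (1 − 0.92800)*65 ≃ 62.21600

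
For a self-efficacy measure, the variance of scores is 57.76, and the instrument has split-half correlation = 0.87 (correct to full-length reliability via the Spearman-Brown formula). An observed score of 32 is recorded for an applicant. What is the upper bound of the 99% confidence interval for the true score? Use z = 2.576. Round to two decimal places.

37.16

SD = √57.76 = 7.6000
Spearman-Brown: r = 2(0.87) / (1 + 0.87) = 1.7400 / 1.8700 ≈ 0.9305
SEM = 7.6000·√(1 − 0.9305) ≈ 2.0038
2.576 · SEM ≈ 5.1619
Upper bound: 32 + 5.1619 = 37.1619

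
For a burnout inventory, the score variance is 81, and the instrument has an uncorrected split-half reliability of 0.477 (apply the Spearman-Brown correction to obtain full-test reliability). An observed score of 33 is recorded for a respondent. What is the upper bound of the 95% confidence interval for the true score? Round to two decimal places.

43.50

SD = √81 ≈ 9.000
r_full = 2·0.477 / (1 + 0.477) ≈ 0.646
SEM = 9.000×√(1 − 0.646) ≈ 5.356
Half-width = 1.96×5.356 ≈ 10.497
Upper limit = 33 + 10.497 ≈ 43.497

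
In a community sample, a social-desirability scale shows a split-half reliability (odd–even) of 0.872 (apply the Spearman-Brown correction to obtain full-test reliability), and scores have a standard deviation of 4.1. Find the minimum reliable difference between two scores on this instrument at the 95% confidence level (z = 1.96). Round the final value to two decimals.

2.97

Full-length reliability (Spearman-Brown) = 2(0.872)/(1+0.872) ≃ 0.932
SEM = 4.100 * √(1 − 0.932) = 4.100 * √0.068 ≃ 4.100 * 0.261 ≃ 1.072
SE_diff = √2 * SEM ≃ 1.516
Smallest detectable difference = 1.96*1.516 ≃ 2.972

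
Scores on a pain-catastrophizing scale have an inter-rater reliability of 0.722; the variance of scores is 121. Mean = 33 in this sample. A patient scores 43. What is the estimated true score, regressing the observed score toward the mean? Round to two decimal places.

T̂ = 0.722(43) + 0.278(33) ≈ 40.220

40.22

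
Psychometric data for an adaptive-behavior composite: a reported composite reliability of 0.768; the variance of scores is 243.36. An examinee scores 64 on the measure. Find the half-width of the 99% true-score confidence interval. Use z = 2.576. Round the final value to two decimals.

σ = 243.36^(1/2) = 15.60000
The standard error of measurement is 15.60000·√(1 − 0.76800) ≈ 15.60000·0.48166 ≈ 7.51396.
Half-width = 2.576·7.51396 ≈ 19.35595

19.36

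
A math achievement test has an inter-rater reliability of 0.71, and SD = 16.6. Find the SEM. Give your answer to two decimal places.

8.94

SEM = 16.600 × √(1 − 0.710) = 16.600 × √0.290 ≃ 16.600 × 0.539 ≃ 8.939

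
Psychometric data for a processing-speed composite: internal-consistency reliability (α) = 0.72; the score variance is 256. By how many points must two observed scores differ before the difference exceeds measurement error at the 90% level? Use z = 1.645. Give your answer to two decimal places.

19.70

SD = √256 ≈ 16.000
SEM = 16.000 × √(1 − 0.720) = 16.000 × √0.280 ≈ 16.000 × 0.529 ≈ 8.466
SE_diff = √2 × SEM ≈ 11.973
Smallest detectable difference = 1.645×11.973 ≈ 19.696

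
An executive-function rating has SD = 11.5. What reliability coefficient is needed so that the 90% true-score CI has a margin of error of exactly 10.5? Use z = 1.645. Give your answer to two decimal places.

0.69

SEM needed = half-width / z = 10.5/1.645 ≃ 6.38298
r = 1 − (6.38298/11.5)² ≃ 1 − 0.30807 ≃ 0.69193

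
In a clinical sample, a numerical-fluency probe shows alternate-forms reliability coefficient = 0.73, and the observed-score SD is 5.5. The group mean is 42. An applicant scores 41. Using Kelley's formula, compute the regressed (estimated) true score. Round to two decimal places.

Estimated true score = 0.73000*41 + (1 − 0.73000)*42 ≈ 41.27000

41.27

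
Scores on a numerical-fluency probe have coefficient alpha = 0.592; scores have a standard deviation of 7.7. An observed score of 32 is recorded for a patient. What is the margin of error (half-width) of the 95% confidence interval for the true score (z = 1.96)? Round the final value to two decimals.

SEM = 7.700 * √(1 − 0.592) = 7.700 * √0.408 ≈ 7.700 * 0.639 ≈ 4.918
Margin = 1.96 * 4.918 ≈ 9.640

9.64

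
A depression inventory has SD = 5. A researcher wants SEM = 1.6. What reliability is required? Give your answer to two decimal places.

r = 1 − (1.6000/5)² ≈ 1 − 0.1024 ≈ 0.8976

0.90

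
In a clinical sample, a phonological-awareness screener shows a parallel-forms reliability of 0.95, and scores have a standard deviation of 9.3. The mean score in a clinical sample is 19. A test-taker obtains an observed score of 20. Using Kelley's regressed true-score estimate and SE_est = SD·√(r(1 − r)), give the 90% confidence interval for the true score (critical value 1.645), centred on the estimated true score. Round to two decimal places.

T̂ = 0.9500(20) + 0.0500(19) ≈ 19.9500
SE_est = SD × √(r(1 − r)) = 9.3000 × √0.0475 ≈ 9.3000 × 0.2179 ≈ 2.0269
90% CI: 19.9500 ± 3.3342 ≈ (16.6158, 23.2842)

[16.62, 23.28]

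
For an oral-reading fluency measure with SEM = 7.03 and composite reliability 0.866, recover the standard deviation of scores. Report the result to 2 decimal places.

σ = SEM·(1 − r)^(−1/2) ≈ 7.03×2.7318 ≈ 19.2045

19.20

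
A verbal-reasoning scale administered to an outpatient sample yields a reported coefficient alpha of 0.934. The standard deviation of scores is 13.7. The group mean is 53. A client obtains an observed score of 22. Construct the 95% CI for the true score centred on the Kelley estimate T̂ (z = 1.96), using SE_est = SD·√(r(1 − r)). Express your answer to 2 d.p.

[17.38, 30.71]

Estimated true score = 0.9340*22 + (1 − 0.9340)*53 ≃ 24.0460
SE_est = SD * √(r(1 − r)) = 13.7000 * √0.0616 ≃ 13.7000 * 0.2483 ≃ 3.4015
95% CI: 24.0460 ± 6.6669 ≃ (17.3791, 30.7129)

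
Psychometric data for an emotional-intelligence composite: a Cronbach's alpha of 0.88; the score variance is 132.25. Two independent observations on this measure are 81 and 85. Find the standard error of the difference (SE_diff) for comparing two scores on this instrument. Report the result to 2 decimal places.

5.63

SD = √132.25 ≈ 11.5000
SEM = 11.5000 * √(1 − 0.8800) = 11.5000 * √0.1200 ≈ 11.5000 * 0.3464 ≈ 3.9837
SE_diff = √2 * SEM ≈ 5.6338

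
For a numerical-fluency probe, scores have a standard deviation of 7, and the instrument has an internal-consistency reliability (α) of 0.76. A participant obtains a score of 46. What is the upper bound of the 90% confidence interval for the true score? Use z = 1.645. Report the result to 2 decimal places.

The standard error of measurement is 7.000·√(1 − 0.760) ≈ 7.000·0.490 ≈ 3.429.
Margin = 1.645 · 3.429 ≈ 5.641
Upper limit = 46 + 5.641 ≈ 51.641

51.64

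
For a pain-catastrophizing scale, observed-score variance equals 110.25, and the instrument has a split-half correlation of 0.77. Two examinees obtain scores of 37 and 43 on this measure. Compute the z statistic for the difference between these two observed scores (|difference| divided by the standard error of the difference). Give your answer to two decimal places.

SD = √110.25 ≈ 10.500
Full-length reliability (Spearman-Brown) = 2(0.77)/(1+0.77) ≈ 0.870
SEM = 10.500 * √(1 − 0.870) = 10.500 * √0.130 ≈ 10.500 * 0.360 ≈ 3.785
SE_diff = SEM * √2 ≈ 3.785 * 1.414 ≈ 5.353
z = 6 / 5.353 ≈ 1.121

1.12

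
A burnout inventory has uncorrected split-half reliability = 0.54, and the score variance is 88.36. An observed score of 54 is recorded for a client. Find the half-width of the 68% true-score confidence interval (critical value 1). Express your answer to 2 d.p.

5.14

SD = √88.36 = 9.4000
r_full = 2·0.54 / (1 + 0.54) ≈ 0.7013
The standard error of measurement is 9.4000×√(1 − 0.7013) ≈ 9.4000×0.5465 ≈ 5.1374.
1 × SEM ≈ 5.1374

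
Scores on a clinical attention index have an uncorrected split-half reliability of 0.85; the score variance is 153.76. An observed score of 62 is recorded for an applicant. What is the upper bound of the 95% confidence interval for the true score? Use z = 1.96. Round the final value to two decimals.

SD = √153.76 = 12.400
Full-length reliability (Spearman-Brown) = 2(0.85)/(1+0.85) ≈ 0.919
SEM = 12.400 × √(1 − 0.919) = 12.400 × √0.081 ≈ 12.400 × 0.285 ≈ 3.531
Half-width = 1.96×3.531 ≈ 6.921
Upper limit = 62 + 6.921 ≈ 68.921

68.92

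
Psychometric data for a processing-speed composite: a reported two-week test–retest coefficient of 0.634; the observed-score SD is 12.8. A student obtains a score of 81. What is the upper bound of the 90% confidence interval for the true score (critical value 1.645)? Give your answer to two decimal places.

93.74

The standard error of measurement is 12.800·√(1 − 0.634) ≈ 12.800·0.605 ≈ 7.744.
Half-width = 1.645·7.744 ≈ 12.738
Upper bound: 81 + 12.738 = 93.738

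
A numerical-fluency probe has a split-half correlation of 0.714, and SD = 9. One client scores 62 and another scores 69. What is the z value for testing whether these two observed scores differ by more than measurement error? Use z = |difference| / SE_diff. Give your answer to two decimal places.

1.35

Full-length reliability (Spearman-Brown) = 2(0.714)/(1+0.714) ≈ 0.83314
SEM = 9.00000·√(1 − 0.83314) ≈ 3.67638
Standard error of the difference = 3.67638·√2 ≈ 5.19918
z = 7 / 5.19918 ≈ 1.34637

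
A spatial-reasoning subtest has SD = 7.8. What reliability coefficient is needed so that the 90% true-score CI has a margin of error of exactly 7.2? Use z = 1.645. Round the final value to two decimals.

0.69

SEM needed = half-width / z = 7.2/1.645 ≃ 4.377
Required reliability = 1 − (SEM/SD)² = 1 − 0.315 ≃ 0.685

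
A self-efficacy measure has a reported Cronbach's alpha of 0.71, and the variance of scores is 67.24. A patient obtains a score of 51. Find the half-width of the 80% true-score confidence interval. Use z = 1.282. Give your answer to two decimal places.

σ = 67.24^(1/2) = 8.2000
The standard error of measurement is 8.2000×√(1 − 0.7100) ≃ 8.2000×0.5385 ≃ 4.4158.
Half-width = 1.282×4.4158 ≃ 5.6611

5.66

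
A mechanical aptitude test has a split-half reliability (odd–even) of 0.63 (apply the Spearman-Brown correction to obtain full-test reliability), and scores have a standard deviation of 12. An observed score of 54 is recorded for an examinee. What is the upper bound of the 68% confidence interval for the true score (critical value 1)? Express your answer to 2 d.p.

59.72

Full-length reliability (Spearman-Brown) = 2(0.63)/(1+0.63) ≈ 0.773
SEM = 12.000*√(1 − 0.773) ≈ 5.717
Half-width = 1*5.717 ≈ 5.717
Upper bound: 54 + 5.717 = 59.717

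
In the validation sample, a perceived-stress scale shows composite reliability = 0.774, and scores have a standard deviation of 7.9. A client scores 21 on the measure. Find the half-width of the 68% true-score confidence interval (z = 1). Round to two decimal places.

SEM = 7.900 × √(1 − 0.774) = 7.900 × √0.226 ≈ 7.900 × 0.475 ≈ 3.756
Margin = 1 × 3.756 ≈ 3.756

3.76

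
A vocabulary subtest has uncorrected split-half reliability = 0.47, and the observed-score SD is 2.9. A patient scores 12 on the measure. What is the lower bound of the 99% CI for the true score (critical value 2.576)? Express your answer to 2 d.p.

7.51

r_full = 2·0.47 / (1 + 0.47) ≈ 0.63946
SEM = 2.90000·√(1 − 0.63946) ≈ 1.74131
Margin = 2.576 · 1.74131 ≈ 4.48563
Lower limit = 12 − 4.48563 ≈ 7.51437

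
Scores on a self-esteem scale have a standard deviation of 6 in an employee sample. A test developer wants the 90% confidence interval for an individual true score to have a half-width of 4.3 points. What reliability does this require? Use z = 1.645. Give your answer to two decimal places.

Required SEM = 4.3 / 1.645 ≈ 2.6140
Required reliability = 1 − (SEM/SD)² = 1 − 0.1898 ≈ 0.8102

0.81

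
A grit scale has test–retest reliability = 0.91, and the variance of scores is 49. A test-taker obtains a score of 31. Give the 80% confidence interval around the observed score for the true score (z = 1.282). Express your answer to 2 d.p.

[28.31, 33.69]

SD = √49 ≈ 7.0000
SEM = 7.0000 · √(1 − 0.9100) = 7.0000 · √0.0900 ≈ 7.0000 · 0.3000 ≈ 2.1000
Half-width = 1.282·2.1000 ≈ 2.6922
Interval: (28.3078, 33.6922)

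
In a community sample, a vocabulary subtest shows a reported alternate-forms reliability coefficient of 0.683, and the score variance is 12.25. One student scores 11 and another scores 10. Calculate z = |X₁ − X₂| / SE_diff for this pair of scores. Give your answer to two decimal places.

0.36

SD = √12.25 ≈ 3.5000
SEM = 3.5000×√(1 − 0.6830) ≈ 1.9706
SE_diff = √2 × SEM ≈ 2.7868
z = |11 − 10| / 2.7868 = 1 / 2.7868 ≈ 0.3588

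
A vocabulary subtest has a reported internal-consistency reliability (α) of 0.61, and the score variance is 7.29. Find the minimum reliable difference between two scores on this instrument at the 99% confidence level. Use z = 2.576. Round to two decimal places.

σ = 7.29^(1/2) = 2.70000
SEM = 2.70000·√(1 − 0.61000) ≃ 1.68615
Standard error of the difference = 1.68615·√2 ≃ 2.38458
Minimum reliable difference = 2.576 · SE_diff ≃ 2.576 · 2.38458 ≃ 6.14267

6.14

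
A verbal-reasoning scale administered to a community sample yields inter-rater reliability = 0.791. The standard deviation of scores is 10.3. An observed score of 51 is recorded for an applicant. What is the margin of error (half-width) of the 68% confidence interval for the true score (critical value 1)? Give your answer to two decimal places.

4.71

The standard error of measurement is 10.300*√(1 − 0.791) ≈ 10.300*0.457 ≈ 4.709.
Half-width = 1*4.709 ≈ 4.709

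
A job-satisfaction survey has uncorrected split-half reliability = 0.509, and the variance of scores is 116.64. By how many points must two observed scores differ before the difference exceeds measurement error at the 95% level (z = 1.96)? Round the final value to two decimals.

SD = √116.64 = 10.8000
Spearman-Brown: r = 2(0.509) / (1 + 0.509) = 1.0180 / 1.5090 ≈ 0.6746
The standard error of measurement is 10.8000*√(1 − 0.6746) ≈ 10.8000*0.5704 ≈ 6.1606.
Standard error of the difference = 6.1606·√2 ≈ 8.7123
Minimum reliable difference = 1.96 * SE_diff ≈ 1.96 * 8.7123 ≈ 17.0762

17.08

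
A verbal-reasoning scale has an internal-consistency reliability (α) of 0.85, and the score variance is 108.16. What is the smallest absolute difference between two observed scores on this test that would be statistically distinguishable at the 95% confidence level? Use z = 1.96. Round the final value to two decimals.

11.16

SD = √108.16 ≃ 10.4000
The standard error of measurement is 10.4000*√(1 − 0.8500) ≃ 10.4000*0.3873 ≃ 4.0279.
Standard error of the difference = 4.0279·√2 ≃ 5.6963
Smallest detectable difference = 1.96*5.6963 ≃ 11.1648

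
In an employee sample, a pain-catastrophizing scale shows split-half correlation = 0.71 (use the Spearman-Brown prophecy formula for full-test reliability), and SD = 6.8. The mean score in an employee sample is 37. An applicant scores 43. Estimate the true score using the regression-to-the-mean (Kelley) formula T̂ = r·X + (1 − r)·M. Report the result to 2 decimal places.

Full-length reliability (Spearman-Brown) = 2(0.71)/(1+0.71) ≈ 0.83041
Estimated true score = 0.83041×43 + (1 − 0.83041)×37 ≈ 41.98246

41.98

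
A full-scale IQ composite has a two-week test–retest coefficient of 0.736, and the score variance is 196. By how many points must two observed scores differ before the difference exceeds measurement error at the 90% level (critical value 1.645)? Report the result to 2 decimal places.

16.73

SD = √196 = 14.00000
SEM = 14.00000×√(1 − 0.73600) ≈ 7.19333
Standard error of the difference = 7.19333·√2 ≈ 10.17291
Smallest detectable difference = 1.645×10.17291 ≈ 16.73443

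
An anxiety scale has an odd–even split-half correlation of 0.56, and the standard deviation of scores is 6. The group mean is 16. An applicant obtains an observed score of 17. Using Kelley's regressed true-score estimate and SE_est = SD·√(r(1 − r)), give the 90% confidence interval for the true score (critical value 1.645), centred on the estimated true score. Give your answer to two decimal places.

Spearman-Brown: r = 2(0.56) / (1 + 0.56) = 1.1200 / 1.5600 ≈ 0.7179
T̂ = r·X + (1 − r)·M = 0.7179×17 + 0.2821×16 ≈ 12.2051 + 4.5128 ≈ 16.7179
SE_est = SD × √(r(1 − r)) = 6.0000 × √0.2025 ≈ 6.0000 × 0.4500 ≈ 2.7000
90% CI: 16.7179 ± 4.4415 ≈ (12.2765, 21.1594)

[12.28, 21.16]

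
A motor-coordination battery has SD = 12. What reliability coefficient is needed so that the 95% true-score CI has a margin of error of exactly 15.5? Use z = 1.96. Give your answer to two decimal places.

SEM needed = half-width / z = 15.5/1.96 ≃ 7.9082
r = 1 − (SEM / SD)² = 1 − (7.9082 / 12)² ≃ 1 − 0.4343 ≃ 0.5657

0.57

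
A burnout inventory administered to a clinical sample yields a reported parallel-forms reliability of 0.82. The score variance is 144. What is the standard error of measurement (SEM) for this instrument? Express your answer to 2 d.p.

5.09

SD = √144 = 12.000
The standard error of measurement is 12.000×√(1 − 0.820) ≃ 12.000×0.424 ≃ 5.091.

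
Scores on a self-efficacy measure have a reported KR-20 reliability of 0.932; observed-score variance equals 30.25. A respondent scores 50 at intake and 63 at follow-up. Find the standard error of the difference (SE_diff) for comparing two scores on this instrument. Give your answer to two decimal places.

SD = √30.25 ≃ 5.50000
The standard error of measurement is 5.50000×√(1 − 0.93200) ≃ 5.50000×0.26077 ≃ 1.43422.
Standard error of the difference = 1.43422·√2 ≃ 2.02830

2.03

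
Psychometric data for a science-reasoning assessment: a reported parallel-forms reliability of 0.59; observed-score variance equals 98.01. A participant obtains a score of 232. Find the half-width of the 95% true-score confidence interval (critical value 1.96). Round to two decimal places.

σ = 98.01^(1/2) = 9.9000
SEM = 9.9000*√(1 − 0.5900) ≈ 6.3391
1.96 * SEM ≈ 12.4246

12.42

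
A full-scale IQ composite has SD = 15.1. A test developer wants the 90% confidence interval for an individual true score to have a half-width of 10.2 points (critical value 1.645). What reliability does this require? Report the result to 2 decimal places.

Required SEM = 10.2 / 1.645 ≈ 6.201
r = 1 − (SEM / SD)² = 1 − (6.201 / 15.1)² ≈ 1 − 0.169 ≈ 0.831

0.83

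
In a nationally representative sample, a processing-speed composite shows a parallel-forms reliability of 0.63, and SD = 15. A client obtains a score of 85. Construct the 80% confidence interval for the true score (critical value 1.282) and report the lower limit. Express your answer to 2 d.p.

73.30

SEM = 15.0000 × √(1 − 0.6300) = 15.0000 × √0.3700 ≈ 15.0000 × 0.6083 ≈ 9.1241
Half-width = 1.282×9.1241 ≈ 11.6972
Lower bound: 85 − 11.6972 = 73.3028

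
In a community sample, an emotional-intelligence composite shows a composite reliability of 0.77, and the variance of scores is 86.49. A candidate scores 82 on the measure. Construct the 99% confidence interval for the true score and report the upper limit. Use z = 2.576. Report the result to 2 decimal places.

SD = √86.49 ≈ 9.3000
SEM = 9.3000×√(1 − 0.7700) ≈ 4.4601
Margin = 2.576 × 4.4601 ≈ 11.4893
Upper limit = 82 + 11.4893 ≈ 93.4893

93.49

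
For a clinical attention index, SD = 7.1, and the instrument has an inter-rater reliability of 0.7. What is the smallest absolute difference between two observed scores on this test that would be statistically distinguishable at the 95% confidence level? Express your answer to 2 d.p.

10.78

SEM = 7.1000 × √(1 − 0.7000) = 7.1000 × √0.3000 ≃ 7.1000 × 0.5477 ≃ 3.8888
SE_diff = √2 × SEM ≃ 5.4996
Minimum reliable difference = 1.96 × SE_diff ≃ 1.96 × 5.4996 ≃ 10.7793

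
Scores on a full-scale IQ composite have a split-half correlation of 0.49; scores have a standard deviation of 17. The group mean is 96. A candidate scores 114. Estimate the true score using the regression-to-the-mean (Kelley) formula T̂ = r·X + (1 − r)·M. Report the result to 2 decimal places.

107.84

Spearman-Brown: r = 2(0.49) / (1 + 0.49) = 0.9800 / 1.4900 ≈ 0.6577
T̂ = 0.6577(114) + 0.3423(96) ≈ 107.8389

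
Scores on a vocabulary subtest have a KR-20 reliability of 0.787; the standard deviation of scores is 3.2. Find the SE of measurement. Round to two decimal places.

1.48

SEM = 3.2000×√(1 − 0.7870) ≈ 1.4769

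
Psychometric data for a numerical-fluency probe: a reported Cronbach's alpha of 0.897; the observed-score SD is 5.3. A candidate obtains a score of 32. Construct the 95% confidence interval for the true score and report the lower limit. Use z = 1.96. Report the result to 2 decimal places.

28.67

The standard error of measurement is 5.300*√(1 − 0.897) ≈ 5.300*0.321 ≈ 1.701.
Margin = 1.96 * 1.701 ≈ 3.334
Lower limit = 32 − 3.334 ≈ 28.666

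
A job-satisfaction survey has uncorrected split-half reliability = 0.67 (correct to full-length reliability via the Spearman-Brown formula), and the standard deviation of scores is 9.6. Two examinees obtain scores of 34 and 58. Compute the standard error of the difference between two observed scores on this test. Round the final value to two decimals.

Spearman-Brown: r = 2(0.67) / (1 + 0.67) = 1.3400 / 1.6700 ≃ 0.8024
SEM = 9.6000·√(1 − 0.8024) ≃ 4.2675
SE_diff = SEM · √2 ≃ 4.2675 · 1.4142 ≃ 6.0351

6.04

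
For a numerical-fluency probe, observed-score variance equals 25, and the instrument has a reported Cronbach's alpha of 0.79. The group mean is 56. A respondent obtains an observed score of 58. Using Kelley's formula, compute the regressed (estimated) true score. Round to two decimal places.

57.58

Estimated true score = 0.7900*58 + (1 − 0.7900)*56 ≃ 57.5800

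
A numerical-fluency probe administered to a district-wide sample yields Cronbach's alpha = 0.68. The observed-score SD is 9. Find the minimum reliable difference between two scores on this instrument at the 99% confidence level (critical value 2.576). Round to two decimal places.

SEM = 9.0000 * √(1 − 0.6800) = 9.0000 * √0.3200 ≈ 9.0000 * 0.5657 ≈ 5.0912
Standard error of the difference = 5.0912·√2 ≈ 7.2000
Minimum reliable difference = 2.576 * SE_diff ≈ 2.576 * 7.2000 ≈ 18.5472

18.55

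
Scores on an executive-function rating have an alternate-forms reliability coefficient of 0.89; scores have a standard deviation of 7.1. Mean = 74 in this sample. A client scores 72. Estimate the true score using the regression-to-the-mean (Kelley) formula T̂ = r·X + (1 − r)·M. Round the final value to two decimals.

72.22

T̂ = r·X + (1 − r)·M = 0.890·72 + 0.110·74 = 64.080 + 8.140 ≈ 72.220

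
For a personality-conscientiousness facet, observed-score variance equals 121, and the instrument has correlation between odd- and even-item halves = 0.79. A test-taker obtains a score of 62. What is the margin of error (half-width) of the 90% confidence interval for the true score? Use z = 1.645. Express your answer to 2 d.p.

6.20

SD = √121 = 11.000
Spearman-Brown: r = 2(0.79) / (1 + 0.79) = 1.580 / 1.790 ≈ 0.883
The standard error of measurement is 11.000×√(1 − 0.883) ≈ 11.000×0.343 ≈ 3.768.
Margin = 1.645 × 3.768 ≈ 6.198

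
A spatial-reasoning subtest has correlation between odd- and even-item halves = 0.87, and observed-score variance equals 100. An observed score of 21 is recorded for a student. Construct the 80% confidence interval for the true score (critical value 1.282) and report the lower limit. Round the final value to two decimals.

17.62

SD = √100 = 10.000
Spearman-Brown: r = 2(0.87) / (1 + 0.87) = 1.740 / 1.870 ≈ 0.930
SEM = 10.000 * √(1 − 0.930) = 10.000 * √0.070 ≈ 10.000 * 0.264 ≈ 2.637
Margin = 1.282 * 2.637 ≈ 3.380
Lower bound: 21 − 3.380 = 17.620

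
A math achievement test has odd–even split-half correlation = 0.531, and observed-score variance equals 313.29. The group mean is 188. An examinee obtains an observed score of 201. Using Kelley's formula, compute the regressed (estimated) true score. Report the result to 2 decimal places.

197.02

Spearman-Brown: r = 2(0.531) / (1 + 0.531) = 1.0620 / 1.5310 ≃ 0.6937
T̂ = 0.6937(201) + 0.3063(188) ≃ 197.0176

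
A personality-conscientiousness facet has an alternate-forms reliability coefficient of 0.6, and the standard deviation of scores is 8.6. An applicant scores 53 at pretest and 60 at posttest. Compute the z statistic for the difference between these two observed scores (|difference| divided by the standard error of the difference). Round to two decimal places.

The standard error of measurement is 8.60000·√(1 − 0.60000) ≈ 8.60000·0.63246 ≈ 5.43912.
SE_diff = √2 · SEM ≈ 7.69207
z = 7 / 7.69207 ≈ 0.91003

0.91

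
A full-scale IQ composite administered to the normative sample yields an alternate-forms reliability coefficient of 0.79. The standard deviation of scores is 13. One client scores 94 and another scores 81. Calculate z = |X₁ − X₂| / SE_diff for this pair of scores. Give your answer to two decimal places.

1.54

SEM = 13.000 · √(1 − 0.790) = 13.000 · √0.210 ≈ 13.000 · 0.458 ≈ 5.957
SE_diff = √2 · SEM ≈ 8.425
z = 13 / 8.425 ≈ 1.543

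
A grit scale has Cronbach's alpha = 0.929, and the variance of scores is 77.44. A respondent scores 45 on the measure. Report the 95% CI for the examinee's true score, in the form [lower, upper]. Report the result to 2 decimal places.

[40.40, 49.60]

SD = √77.44 ≈ 8.80000
SEM = 8.80000 * √(1 − 0.92900) = 8.80000 * √0.07100 ≈ 8.80000 * 0.26646 ≈ 2.34483
1.96 * SEM ≈ 4.59587
CI = 45 ± 4.59587 → [40.40413, 49.59587]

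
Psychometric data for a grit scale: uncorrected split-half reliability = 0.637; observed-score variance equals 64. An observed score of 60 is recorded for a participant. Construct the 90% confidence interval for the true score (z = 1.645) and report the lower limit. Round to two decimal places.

σ = 64^(1/2) = 8.0000
Full-length reliability (Spearman-Brown) = 2(0.637)/(1+0.637) ≈ 0.7783
SEM = 8.0000×√(1 − 0.7783) ≈ 3.7672
Margin = 1.645 × 3.7672 ≈ 6.1970
Lower limit = 60 − 6.1970 ≈ 53.8030

53.80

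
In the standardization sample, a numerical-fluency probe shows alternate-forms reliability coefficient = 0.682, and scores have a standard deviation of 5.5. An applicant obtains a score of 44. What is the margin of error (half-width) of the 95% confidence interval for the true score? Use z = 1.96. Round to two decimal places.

6.08

The standard error of measurement is 5.500×√(1 − 0.682) ≈ 5.500×0.564 ≈ 3.102.
Margin = 1.96 × 3.102 ≈ 6.079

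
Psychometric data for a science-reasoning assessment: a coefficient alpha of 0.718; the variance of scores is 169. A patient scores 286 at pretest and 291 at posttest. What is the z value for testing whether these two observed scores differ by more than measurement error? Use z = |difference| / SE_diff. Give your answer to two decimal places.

SD = √169 = 13.0000
SEM = 13.0000 × √(1 − 0.7180) = 13.0000 × √0.2820 ≃ 13.0000 × 0.5310 ≃ 6.9035
SE_diff = SEM × √2 ≃ 6.9035 × 1.4142 ≃ 9.7630
z = 5 / 9.7630 ≃ 0.5121

0.51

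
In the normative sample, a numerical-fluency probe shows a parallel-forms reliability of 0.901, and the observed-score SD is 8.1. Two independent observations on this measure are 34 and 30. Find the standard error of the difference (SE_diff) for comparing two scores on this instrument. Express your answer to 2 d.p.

3.60

SEM = 8.1000 * √(1 − 0.9010) = 8.1000 * √0.0990 ≈ 8.1000 * 0.3146 ≈ 2.5486
SE_diff = SEM * √2 ≈ 2.5486 * 1.4142 ≈ 3.6043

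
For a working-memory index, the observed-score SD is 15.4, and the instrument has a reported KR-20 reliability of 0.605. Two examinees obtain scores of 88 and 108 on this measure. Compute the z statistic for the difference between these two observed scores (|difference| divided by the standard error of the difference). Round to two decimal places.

1.46

SEM = 15.400*√(1 − 0.605) ≈ 9.679
SE_diff = √2 * SEM ≈ 13.688
z = 20 / 13.688 ≈ 1.461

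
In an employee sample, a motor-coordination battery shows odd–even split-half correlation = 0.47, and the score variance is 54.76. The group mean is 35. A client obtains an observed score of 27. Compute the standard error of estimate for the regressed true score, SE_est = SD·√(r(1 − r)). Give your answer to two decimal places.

3.55

σ = 54.76^(1/2) = 7.4000
Spearman-Brown: r = 2(0.47) / (1 + 0.47) = 0.9400 / 1.4700 ≈ 0.6395
SE_est = SD * √(r(1 − r)) = 7.4000 * √0.2306 ≈ 7.4000 * 0.4802 ≈ 3.5532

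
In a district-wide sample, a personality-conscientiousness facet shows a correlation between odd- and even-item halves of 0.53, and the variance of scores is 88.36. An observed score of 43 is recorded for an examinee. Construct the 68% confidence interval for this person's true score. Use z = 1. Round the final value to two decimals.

[37.79, 48.21]

SD = √88.36 ≃ 9.400
r_full = 2·0.53 / (1 + 0.53) ≃ 0.693
SEM = 9.400*√(1 − 0.693) ≃ 5.210
Half-width = 1*5.210 ≃ 5.210
CI = 43 ± 5.210 → [37.790, 48.210]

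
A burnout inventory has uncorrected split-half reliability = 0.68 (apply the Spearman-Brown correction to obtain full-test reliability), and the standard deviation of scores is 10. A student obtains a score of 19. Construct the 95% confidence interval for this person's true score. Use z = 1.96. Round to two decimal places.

r_full = 2·0.68 / (1 + 0.68) ≃ 0.810
The standard error of measurement is 10.000*√(1 − 0.810) ≃ 10.000*0.436 ≃ 4.364.
Half-width = 1.96*4.364 ≃ 8.554
95% CI: 19 ± 8.554 = [10.446, 27.554]

[10.45, 27.55]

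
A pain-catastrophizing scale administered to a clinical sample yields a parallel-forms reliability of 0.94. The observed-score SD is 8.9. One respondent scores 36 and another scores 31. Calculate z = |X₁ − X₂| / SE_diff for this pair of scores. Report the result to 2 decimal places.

SEM = 8.90000·√(1 − 0.94000) ≈ 2.18005
SE_diff = SEM · √2 ≈ 2.18005 · 1.41421 ≈ 3.08305
z = |36 − 31| / 3.08305 = 5 / 3.08305 ≈ 1.62177

1.62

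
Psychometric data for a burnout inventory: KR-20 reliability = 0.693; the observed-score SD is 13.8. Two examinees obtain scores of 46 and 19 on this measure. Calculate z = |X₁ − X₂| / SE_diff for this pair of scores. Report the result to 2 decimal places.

2.50

SEM = 13.800·√(1 − 0.693) ≈ 7.646
SE_diff = √2 · SEM ≈ 10.813
z = |46 − 19| / 10.813 = 27 / 10.813 ≈ 2.497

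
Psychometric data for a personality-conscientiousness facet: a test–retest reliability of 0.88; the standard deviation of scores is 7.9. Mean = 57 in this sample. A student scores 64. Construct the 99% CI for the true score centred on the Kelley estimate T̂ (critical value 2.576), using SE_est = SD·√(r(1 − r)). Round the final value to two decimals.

[56.55, 69.77]

Estimated true score = 0.88000*64 + (1 − 0.88000)*57 ≈ 63.16000
SE_est = SD * √(r(1 − r)) = 7.90000 * √0.10560 ≈ 7.90000 * 0.32496 ≈ 2.56720
99% CI: 63.16000 ± 6.61310 ≈ (56.54690, 69.77310)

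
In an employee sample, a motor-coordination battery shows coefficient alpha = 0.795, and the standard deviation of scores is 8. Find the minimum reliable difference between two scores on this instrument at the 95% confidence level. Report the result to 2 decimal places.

10.04

SEM = 8.000 · √(1 − 0.795) = 8.000 · √0.205 ≃ 8.000 · 0.453 ≃ 3.622
Standard error of the difference = 3.622·√2 ≃ 5.122
Minimum reliable difference = 1.96 · SE_diff ≃ 1.96 · 5.122 ≃ 10.040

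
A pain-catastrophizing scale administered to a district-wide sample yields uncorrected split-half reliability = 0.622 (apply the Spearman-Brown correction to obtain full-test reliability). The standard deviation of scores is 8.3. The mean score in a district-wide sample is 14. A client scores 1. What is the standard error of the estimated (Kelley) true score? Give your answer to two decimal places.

3.51

Full-length reliability (Spearman-Brown) = 2(0.622)/(1+0.622) ≃ 0.767
SE_est = SD × √(r(1 − r)) = 8.300 × √0.179 ≃ 8.300 × 0.423 ≃ 3.509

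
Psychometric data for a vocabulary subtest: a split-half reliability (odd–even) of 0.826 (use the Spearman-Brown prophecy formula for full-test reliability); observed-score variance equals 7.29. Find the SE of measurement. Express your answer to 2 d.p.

SD = √7.29 = 2.700
Full-length reliability (Spearman-Brown) = 2(0.826)/(1+0.826) ≃ 0.905
SEM = 2.700×√(1 − 0.905) ≃ 0.833

0.83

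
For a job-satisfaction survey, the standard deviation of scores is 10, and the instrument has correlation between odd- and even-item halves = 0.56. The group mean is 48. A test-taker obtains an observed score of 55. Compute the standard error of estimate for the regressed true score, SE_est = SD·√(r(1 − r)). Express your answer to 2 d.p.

r_full = 2·0.56 / (1 + 0.56) ≃ 0.7179
SE_est = SD × √(r(1 − r)) = 10.0000 × √0.2025 ≃ 10.0000 × 0.4500 ≃ 4.5000

4.50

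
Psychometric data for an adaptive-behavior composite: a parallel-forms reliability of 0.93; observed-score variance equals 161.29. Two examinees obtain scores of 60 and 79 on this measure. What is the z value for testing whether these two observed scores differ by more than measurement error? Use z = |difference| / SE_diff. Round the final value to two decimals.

σ = 161.29^(1/2) = 12.7000
SEM = 12.7000 × √(1 − 0.9300) = 12.7000 × √0.0700 ≈ 12.7000 × 0.2646 ≈ 3.3601
SE_diff = √2 × SEM ≈ 4.7519
z = 19 / 4.7519 ≈ 3.9984

4.00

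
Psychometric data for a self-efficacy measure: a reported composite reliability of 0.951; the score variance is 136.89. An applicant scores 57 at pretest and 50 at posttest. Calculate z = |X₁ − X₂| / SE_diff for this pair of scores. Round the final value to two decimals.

1.91

SD = √136.89 ≈ 11.700
SEM = 11.700×√(1 − 0.951) ≈ 2.590
Standard error of the difference = 2.590·√2 ≈ 3.663
z = |57 − 50| / 3.663 = 7 / 3.663 ≈ 1.911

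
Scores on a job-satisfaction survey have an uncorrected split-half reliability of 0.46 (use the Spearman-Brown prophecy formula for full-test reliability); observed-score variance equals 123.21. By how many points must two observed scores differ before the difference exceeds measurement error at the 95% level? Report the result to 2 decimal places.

SD = √123.21 ≈ 11.100
r_full = 2·0.46 / (1 + 0.46) ≈ 0.630
SEM = 11.100·√(1 − 0.630) ≈ 6.751
SE_diff = √2 · SEM ≈ 9.547
Minimum reliable difference = 1.96 · SE_diff ≈ 1.96 · 9.547 ≈ 18.712

18.71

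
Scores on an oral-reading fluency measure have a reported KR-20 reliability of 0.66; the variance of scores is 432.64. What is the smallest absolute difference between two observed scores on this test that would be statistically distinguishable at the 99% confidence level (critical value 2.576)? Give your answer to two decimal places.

SD = √432.64 ≈ 20.800
The standard error of measurement is 20.800*√(1 − 0.660) ≈ 20.800*0.583 ≈ 12.128.
SE_diff = √2 * SEM ≈ 17.152
Smallest detectable difference = 2.576*17.152 ≈ 44.184

44.18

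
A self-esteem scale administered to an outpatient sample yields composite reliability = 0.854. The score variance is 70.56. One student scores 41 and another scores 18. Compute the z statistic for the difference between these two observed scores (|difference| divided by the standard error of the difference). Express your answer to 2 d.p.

SD = √70.56 = 8.4000
The standard error of measurement is 8.4000·√(1 − 0.8540) ≃ 8.4000·0.3821 ≃ 3.2096.
SE_diff = √2 · SEM ≃ 4.5391
z = 23 / 4.5391 ≃ 5.0671

5.07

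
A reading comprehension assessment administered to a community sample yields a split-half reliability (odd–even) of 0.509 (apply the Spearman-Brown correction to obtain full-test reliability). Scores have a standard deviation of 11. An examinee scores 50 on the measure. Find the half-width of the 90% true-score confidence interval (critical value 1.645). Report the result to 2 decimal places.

10.32

r_full = 2·0.509 / (1 + 0.509) ≈ 0.67462
SEM = 11.00000 × √(1 − 0.67462) = 11.00000 × √0.32538 ≈ 11.00000 × 0.57042 ≈ 6.27464
Margin = 1.645 × 6.27464 ≈ 10.32178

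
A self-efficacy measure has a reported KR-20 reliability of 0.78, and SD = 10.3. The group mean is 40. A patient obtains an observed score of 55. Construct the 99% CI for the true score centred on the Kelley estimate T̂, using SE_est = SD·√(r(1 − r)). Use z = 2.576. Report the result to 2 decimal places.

T̂ = r·X + (1 − r)·M = 0.78000·55 + 0.22000·40 = 42.90000 + 8.80000 ≈ 51.70000
SE_est = 10.30000·√(0.78000·0.22000) ≈ 4.26674
99% CI: 51.70000 ± 10.99111 ≈ (40.70889, 62.69111)

[40.71, 62.69]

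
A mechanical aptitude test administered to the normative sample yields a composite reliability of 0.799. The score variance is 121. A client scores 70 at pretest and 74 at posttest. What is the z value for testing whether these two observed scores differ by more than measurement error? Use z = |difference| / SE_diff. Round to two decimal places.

0.57

SD = √121 ≃ 11.0000
SEM = 11.0000 × √(1 − 0.7990) = 11.0000 × √0.2010 ≃ 11.0000 × 0.4483 ≃ 4.9316
SE_diff = SEM × √2 ≃ 4.9316 × 1.4142 ≃ 6.9744
z = 4 / 6.9744 ≃ 0.5735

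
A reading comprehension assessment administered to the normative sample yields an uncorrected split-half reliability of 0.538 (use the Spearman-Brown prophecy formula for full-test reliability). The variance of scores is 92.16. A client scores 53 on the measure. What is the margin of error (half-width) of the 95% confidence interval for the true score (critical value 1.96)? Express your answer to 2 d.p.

10.31

SD = √92.16 ≈ 9.600
r_full = 2·0.538 / (1 + 0.538) ≈ 0.700
SEM = 9.600·√(1 − 0.700) ≈ 5.262
Margin = 1.96 · 5.262 ≈ 10.313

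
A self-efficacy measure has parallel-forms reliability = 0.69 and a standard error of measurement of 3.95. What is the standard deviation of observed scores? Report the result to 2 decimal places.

σ = SEM·(1 − r)^(−1/2) ≈ 3.95·1.79605 ≈ 7.09441

7.09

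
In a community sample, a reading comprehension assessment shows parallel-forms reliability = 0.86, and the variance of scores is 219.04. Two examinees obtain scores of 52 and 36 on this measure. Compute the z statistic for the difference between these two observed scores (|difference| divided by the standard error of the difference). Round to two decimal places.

2.04

SD = √219.04 ≈ 14.800
SEM = 14.800×√(1 − 0.860) ≈ 5.538
SE_diff = SEM × √2 ≈ 5.538 × 1.414 ≈ 7.831
z = |52 − 36| / 7.831 = 16 / 7.831 ≈ 2.043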